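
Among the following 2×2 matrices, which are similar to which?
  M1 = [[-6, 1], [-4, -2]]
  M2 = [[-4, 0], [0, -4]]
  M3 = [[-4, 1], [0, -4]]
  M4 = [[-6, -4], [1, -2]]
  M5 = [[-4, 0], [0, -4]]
2 classes: {M1, M3, M4}, {M2, M5}

Characteristic polynomials: χ_{M1} = (x + 4)^2, χ_{M2} = (x + 4)^2, χ_{M3} = (x + 4)^2, χ_{M4} = (x + 4)^2, χ_{M5} = (x + 4)^2.

{M1, M3, M4}: invariant factors (x + 4)^2.

{M2, M5}: invariant factors x + 4, x + 4.

Matrices are similar if and only if their invariant-factor lists agree; the partition into similarity classes is {M1, M3, M4}, {M2, M5}.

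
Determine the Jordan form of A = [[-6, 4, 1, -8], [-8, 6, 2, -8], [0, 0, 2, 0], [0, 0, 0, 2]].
J = [[-2, 0, 0, 0], [0, 2, 1, 0], [0, 0, 2, 0], [0, 0, 0, 2]]

The characteristic polynomial is det(xI - A) = (x - 2)^3(x + 2), so the eigenvalues are -2 (algebraic multiplicity 1), 2 (algebraic multiplicity 3).

For λ = -2: algebraic multiplicity 1 gives one 1×1 block.

For λ = 2: rank(A - 2I) = 2, rank((A - 2I)^2) = 1. The eigenspace has dimension 4 - 2 = 2, so there are 2 Jordan blocks; the rank sequence gives block sizes [2, 1].

Assembling the blocks gives the Jordan form J above.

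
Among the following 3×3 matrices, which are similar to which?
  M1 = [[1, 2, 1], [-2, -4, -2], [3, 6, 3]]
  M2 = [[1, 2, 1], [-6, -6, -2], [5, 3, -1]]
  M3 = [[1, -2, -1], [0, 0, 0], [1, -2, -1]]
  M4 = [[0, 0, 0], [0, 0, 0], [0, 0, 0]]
3 classes: {M1, M3}, {M2}, {M4}

Characteristic polynomials: χ_{M1} = x^3, χ_{M2} = (x + 2)^3, χ_{M3} = x^3, χ_{M4} = x^3.

{M1, M3}: invariant factors x, x^2.

{M2}: invariant factors (x + 2)^3.

{M4}: invariant factors x, x, x.

Matrices are similar if and only if their invariant-factor lists agree; the partition into similarity classes is {M1, M3}, {M2}, {M4}.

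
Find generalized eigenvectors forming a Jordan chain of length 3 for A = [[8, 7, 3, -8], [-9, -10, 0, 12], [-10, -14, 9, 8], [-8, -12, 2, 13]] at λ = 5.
We seek v_1 ∈ ker((A - 5I)^3) \ ker((A - 5I)^2), then set v_{i+1} = (A - 5I) v_i.

One such chain is v_1 = [[3, -2, 1, 0]]^T, v_2 = [[-2, 3, 2, 2]]^T, v_3 = [[5, -3, 2, 0]]^T. Check: (A - 5I) v_3 = [[0, 0, 0, 0]]^T = 0.

v_1 = [[3, -2, 1, 0]]^T, v_2 = [[-2, 3, 2, 2]]^T, v_3 = [[5, -3, 2, 0]]^T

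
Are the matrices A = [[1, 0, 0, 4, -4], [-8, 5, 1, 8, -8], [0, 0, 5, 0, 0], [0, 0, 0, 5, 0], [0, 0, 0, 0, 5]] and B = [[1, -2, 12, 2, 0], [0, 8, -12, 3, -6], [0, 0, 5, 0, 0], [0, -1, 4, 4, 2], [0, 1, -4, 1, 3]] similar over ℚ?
Yes.

Two matrices over a field are similar if and only if they have the same invariant factors.

Both A and B have characteristic polynomial (x - 5)^4(x - 1) and minimal polynomial (x - 5)^2(x - 1). Computing further, both have invariant factors x - 5, x - 5, (x - 5)^2(x - 1). Hence A and B are similar.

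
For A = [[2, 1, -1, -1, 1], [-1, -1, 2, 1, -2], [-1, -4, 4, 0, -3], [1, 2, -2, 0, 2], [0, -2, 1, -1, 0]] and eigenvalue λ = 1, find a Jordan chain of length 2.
We seek v_1 ∈ ker((A - I)^2) \ ker(A - I), then set v_{i+1} = (A - I) v_i.

One such chain is v_1 = [[0, -1, 0, 0, 1]]^T, v_2 = [[0, 0, 1, 0, 1]]^T. Check: (A - I) v_2 = [[0, 0, 0, 0, 0]]^T = 0.

v_1 = [[0, -1, 0, 0, 1]]^T, v_2 = [[0, 0, 1, 0, 1]]^T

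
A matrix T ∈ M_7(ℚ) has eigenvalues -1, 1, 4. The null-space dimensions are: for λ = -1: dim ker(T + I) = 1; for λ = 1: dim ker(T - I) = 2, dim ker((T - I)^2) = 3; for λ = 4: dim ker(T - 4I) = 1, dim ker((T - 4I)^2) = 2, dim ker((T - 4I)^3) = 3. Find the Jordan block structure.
λ = -1: successive nullity increments [1] count blocks of size ≥ k; block sizes are [1].
λ = 1: successive nullity increments [2, 1] count blocks of size ≥ k; block sizes are [2, 1].
λ = 4: successive nullity increments [1, 1, 1] count blocks of size ≥ k; block sizes are [3].

Jordan blocks: (-1, 1), (1, 2), (1, 1), (4, 3)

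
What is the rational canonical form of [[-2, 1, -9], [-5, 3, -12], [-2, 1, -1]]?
R = [[0, 0, -8], [1, 0, 8], [0, 1, 0]]

The invariant factors of A (the non-unit diagonal entries of the Smith normal form of xI - A over ℚ[x]) are (x - 2)(x^2 + 2x - 4), each dividing the next. The characteristic polynomial is their product, (x - 2)(x^2 + 2x - 4).

The rational canonical form is the block-diagonal matrix of companion matrices C(f_i):
R = [[0, 0, -8], [1, 0, 8], [0, 1, 0]].

Note the characteristic polynomial does not split into linear factors over ℚ, so A has no Jordan form over ℚ; the rational canonical form exists over any field.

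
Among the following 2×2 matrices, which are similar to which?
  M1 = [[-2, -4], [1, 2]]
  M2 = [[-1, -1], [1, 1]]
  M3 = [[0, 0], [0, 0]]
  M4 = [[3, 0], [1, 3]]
Characteristic polynomials: χ_{M1} = x^2, χ_{M2} = x^2, χ_{M3} = x^2, χ_{M4} = (x - 3)^2.

{M1, M2}: invariant factors x^2.

{M3}: invariant factors x, x.

{M4}: invariant factors (x - 3)^2.

Matrices are similar if and only if their invariant-factor lists agree; the partition into similarity classes is {M1, M2}, {M3}, {M4}.

3 classes: {M1, M2}, {M3}, {M4}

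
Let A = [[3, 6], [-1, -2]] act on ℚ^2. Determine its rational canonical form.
R = [[0, 0], [1, 1]]

The invariant factors of A (the non-unit diagonal entries of the Smith normal form of xI - A over ℚ[x]) are x(x - 1), each dividing the next. The characteristic polynomial is their product, x(x - 1).

The rational canonical form is the block-diagonal matrix of companion matrices C(f_i):
R = [[0, 0], [1, 1]].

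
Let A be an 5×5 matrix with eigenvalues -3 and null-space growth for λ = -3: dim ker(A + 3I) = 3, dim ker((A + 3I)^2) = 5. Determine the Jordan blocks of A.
Jordan blocks: (-3, 2), (-3, 2), (-3, 1)

λ = -3: successive nullity increments [3, 2] count blocks of size ≥ k; block sizes are [2, 2, 1].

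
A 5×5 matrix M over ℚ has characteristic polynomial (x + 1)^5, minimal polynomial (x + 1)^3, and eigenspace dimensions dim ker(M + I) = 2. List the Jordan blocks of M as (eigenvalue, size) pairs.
Jordan blocks: (-1, 3), (-1, 2)

λ = -1: algebraic multiplicity 5 (exponent in χ_M), largest block size 3 (exponent in m_M), 2 blocks (geometric multiplicity). These force block sizes [3, 2].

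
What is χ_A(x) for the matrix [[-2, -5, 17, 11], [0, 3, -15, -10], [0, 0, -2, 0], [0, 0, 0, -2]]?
χ_A(x) = (x - 3)(x + 2)^3

xI - A = [[x + 2, 5, -17, -11], [0, x - 3, 15, 10], [0, 0, x + 2, 0], [0, 0, 0, x + 2]].

Expanding det(xI - A) along the first row:
det(xI - A) = + (x + 2)·det([[x - 3, 15, 10], [0, x + 2, 0], [0, 0, x + 2]]) - (5)·det([[0, 15, 10], [0, x + 2, 0], [0, 0, x + 2]]) + (-17)·det([[0, x - 3, 10], [0, 0, 0], [0, 0, x + 2]]) - (-11)·det([[0, x - 3, 15], [0, 0, x + 2], [0, 0, 0]]).

Evaluating gives χ_A(x) = x^4 + 3x^3 - 6x^2 - 28x - 24 = (x - 3)(x + 2)^3.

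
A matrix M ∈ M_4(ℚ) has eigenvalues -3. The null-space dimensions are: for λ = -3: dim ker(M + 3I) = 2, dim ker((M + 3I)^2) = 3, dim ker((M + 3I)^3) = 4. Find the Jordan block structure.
Jordan blocks: (-3, 3), (-3, 1)

λ = -3: successive nullity increments [2, 1, 1] count blocks of size ≥ k; block sizes are [3, 1].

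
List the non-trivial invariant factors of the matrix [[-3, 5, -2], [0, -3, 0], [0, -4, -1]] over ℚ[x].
(x + 1)(x + 3)^2

The Jordan structure of A has elementary divisors (x + 3)^2, (x + 1). Arranging the block sizes at each eigenvalue in decreasing order and taking row products gives the invariant factors.

Invariant factors (smallest first, each dividing the next): (x + 1)(x + 3)^2.

Check: the last factor (x + 1)(x + 3)^2 is the minimal polynomial, and the product (x + 1)(x + 3)^2 is the characteristic polynomial.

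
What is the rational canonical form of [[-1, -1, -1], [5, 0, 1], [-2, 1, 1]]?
The invariant factors of A (the non-unit diagonal entries of the Smith normal form of xI - A over ℚ[x]) are x^3 + x - 3, each dividing the next. The characteristic polynomial is their product, x^3 + x - 3.

The rational canonical form is the block-diagonal matrix of companion matrices C(f_i):
R = [[0, 0, 3], [1, 0, -1], [0, 1, 0]].

Note the characteristic polynomial does not split into linear factors over ℚ, so A has no Jordan form over ℚ; the rational canonical form exists over any field.

R = [[0, 0, 3], [1, 0, -1], [0, 1, 0]]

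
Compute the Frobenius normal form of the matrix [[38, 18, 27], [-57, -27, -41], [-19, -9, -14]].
The invariant factors of A (the non-unit diagonal entries of the Smith normal form of xI - A over ℚ[x]) are x(x - 2)(x + 5), each dividing the next. The characteristic polynomial is their product, x(x - 2)(x + 5).

The rational canonical form is the block-diagonal matrix of companion matrices C(f_i):
R = [[0, 0, 0], [1, 0, 10], [0, 1, -3]].

R = [[0, 0, 0], [1, 0, 10], [0, 1, -3]]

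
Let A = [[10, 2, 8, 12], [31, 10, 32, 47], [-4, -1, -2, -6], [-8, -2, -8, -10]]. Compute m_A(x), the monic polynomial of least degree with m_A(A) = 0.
The characteristic polynomial factors as (x - 2)^4. The minimal polynomial is ∏(x - λ)^{k_λ} where k_λ is the size of the largest Jordan block at λ.

For λ = 2: rank(A - 2I) = 2, and the largest Jordan block has size 3 (the smallest k with rank((A - 2I)^k) = rank((A - 2I)^(k+1))).

So m_A(x) = (x - 2)^3.

m_A(x) = (x - 2)^3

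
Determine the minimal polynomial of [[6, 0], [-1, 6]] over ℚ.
m_A(x) = (x - 6)^2

The characteristic polynomial factors as (x - 6)^2. The minimal polynomial is ∏(x - λ)^{k_λ} where k_λ is the size of the largest Jordan block at λ.

For λ = 6: rank(A - 6I) = 1, and the largest Jordan block has size 2 (the smallest k with rank((A - 6I)^k) = rank((A - 6I)^(k+1))).

So m_A(x) = (x - 6)^2.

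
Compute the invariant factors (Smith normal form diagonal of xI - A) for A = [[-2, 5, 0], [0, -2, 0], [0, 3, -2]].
The Jordan structure of A has elementary divisors (x + 2)^2, (x + 2). Arranging the block sizes at each eigenvalue in decreasing order and taking row products gives the invariant factors.

Invariant factors (smallest first, each dividing the next): x + 2, (x + 2)^2.

Check: the last factor (x + 2)^2 is the minimal polynomial, and the product (x + 2)^3 is the characteristic polynomial.

x + 2, (x + 2)^2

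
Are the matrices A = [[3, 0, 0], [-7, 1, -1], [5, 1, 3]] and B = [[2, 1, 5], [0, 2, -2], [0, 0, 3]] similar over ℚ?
Two matrices over a field are similar if and only if they have the same invariant factors.

Both A and B have characteristic polynomial (x - 3)(x - 2)^2 and minimal polynomial (x - 3)(x - 2)^2. Computing further, both have invariant factors (x - 3)(x - 2)^2. Hence A and B are similar.

Yes.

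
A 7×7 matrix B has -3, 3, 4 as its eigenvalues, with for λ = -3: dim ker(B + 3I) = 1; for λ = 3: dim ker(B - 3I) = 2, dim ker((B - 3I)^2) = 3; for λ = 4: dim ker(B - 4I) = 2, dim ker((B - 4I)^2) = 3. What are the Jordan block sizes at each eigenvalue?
Jordan blocks: (-3, 1), (3, 2), (3, 1), (4, 2), (4, 1)

λ = -3: successive nullity increments [1] count blocks of size ≥ k; block sizes are [1].
λ = 3: successive nullity increments [2, 1] count blocks of size ≥ k; block sizes are [2, 1].
λ = 4: successive nullity increments [2, 1] count blocks of size ≥ k; block sizes are [2, 1].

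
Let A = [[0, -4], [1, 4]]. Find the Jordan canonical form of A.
The characteristic polynomial is det(xI - A) = (x - 2)^2, so the eigenvalues are 2 (algebraic multiplicity 2).

For λ = 2: rank(A - 2I) = 1, rank((A - 2I)^2) = 0. The eigenspace has dimension 2 - 1 = 1, so there is 1 Jordan block; the rank sequence gives block sizes [2].

Assembling the blocks gives the Jordan form J above.

J = [[2, 1], [0, 2]]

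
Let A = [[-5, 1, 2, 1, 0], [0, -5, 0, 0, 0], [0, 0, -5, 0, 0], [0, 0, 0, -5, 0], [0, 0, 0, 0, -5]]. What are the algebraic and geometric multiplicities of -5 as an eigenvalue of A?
The characteristic polynomial is (x + 5)^5, so the factor x + 5 appears with exponent 5: the algebraic multiplicity is 5.

rank(A + 5I) = 1, so the eigenspace has dimension 5 - 1 = 4: the geometric multiplicity is 4.

Since 4 < 5, A is not diagonalizable.

algebraic multiplicity 5, geometric multiplicity 4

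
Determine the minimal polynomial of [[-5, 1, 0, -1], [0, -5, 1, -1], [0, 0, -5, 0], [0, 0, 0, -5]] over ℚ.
The characteristic polynomial factors as (x + 5)^4. The minimal polynomial is ∏(x - λ)^{k_λ} where k_λ is the size of the largest Jordan block at λ.

For λ = -5: rank(A + 5I) = 2, and the largest Jordan block has size 3 (the smallest k with rank((A + 5I)^k) = rank((A + 5I)^(k+1))).

So m_A(x) = (x + 5)^3.

m_A(x) = (x + 5)^3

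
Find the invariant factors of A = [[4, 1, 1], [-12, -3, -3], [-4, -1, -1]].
The Jordan structure of A has elementary divisors x^2, x. Arranging the block sizes at each eigenvalue in decreasing order and taking row products gives the invariant factors.

Invariant factors (smallest first, each dividing the next): x, x^2.

Check: the last factor x^2 is the minimal polynomial, and the product x^3 is the characteristic polynomial.

x, x^2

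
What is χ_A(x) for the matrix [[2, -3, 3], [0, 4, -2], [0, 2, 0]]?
χ_A(x) = (x - 2)^3

xI - A = [[x - 2, 3, -3], [0, x - 4, 2], [0, -2, x]].

Expanding det(xI - A) along the first row:
det(xI - A) = + (x - 2)·det([[x - 4, 2], [-2, x]]) - (3)·det([[0, 2], [0, x]]) + (-3)·det([[0, x - 4], [0, -2]]).

Evaluating gives χ_A(x) = x^3 - 6x^2 + 12x - 8 = (x - 2)^3.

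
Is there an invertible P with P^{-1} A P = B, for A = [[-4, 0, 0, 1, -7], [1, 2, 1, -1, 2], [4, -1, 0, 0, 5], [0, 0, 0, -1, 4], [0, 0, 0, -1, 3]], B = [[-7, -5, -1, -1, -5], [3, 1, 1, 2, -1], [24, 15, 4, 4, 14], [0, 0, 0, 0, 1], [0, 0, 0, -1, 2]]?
Yes.

Two matrices over a field are similar if and only if they have the same invariant factors.

Both A and B have characteristic polynomial (x - 1)^4(x + 4) and minimal polynomial (x - 1)^2(x + 4). Computing further, both have invariant factors (x - 1)^2, (x - 1)^2(x + 4). Hence A and B are similar.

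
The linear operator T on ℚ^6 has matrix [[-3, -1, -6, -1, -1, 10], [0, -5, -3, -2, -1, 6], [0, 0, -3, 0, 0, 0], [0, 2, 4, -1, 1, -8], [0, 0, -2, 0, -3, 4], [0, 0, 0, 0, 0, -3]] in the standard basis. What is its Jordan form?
J = [[-3, 1, 0, 0, 0, 0], [0, -3, 1, 0, 0, 0], [0, 0, -3, 0, 0, 0], [0, 0, 0, -3, 1, 0], [0, 0, 0, 0, -3, 0], [0, 0, 0, 0, 0, -3]]

The characteristic polynomial is det(xI - A) = (x + 3)^6, so the eigenvalues are -3 (algebraic multiplicity 6).

For λ = -3: rank(A + 3I) = 3, rank((A + 3I)^2) = 1, rank((A + 3I)^3) = 0. The eigenspace has dimension 6 - 3 = 3, so there are 3 Jordan blocks; the rank sequence gives block sizes [3, 2, 1].

Assembling the blocks gives the Jordan form J above.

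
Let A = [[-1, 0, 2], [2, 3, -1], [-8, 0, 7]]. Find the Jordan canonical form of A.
J = [[3, 1, 0], [0, 3, 0], [0, 0, 3]]

The characteristic polynomial is det(xI - A) = (x - 3)^3, so the eigenvalues are 3 (algebraic multiplicity 3).

For λ = 3: rank(A - 3I) = 1, rank((A - 3I)^2) = 0. The eigenspace has dimension 3 - 1 = 2, so there are 2 Jordan blocks; the rank sequence gives block sizes [2, 1].

Assembling the blocks gives the Jordan form J above.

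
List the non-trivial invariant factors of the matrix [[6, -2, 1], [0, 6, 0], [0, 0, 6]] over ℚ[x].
The Jordan structure of A has elementary divisors (x - 6)^2, (x - 6). Arranging the block sizes at each eigenvalue in decreasing order and taking row products gives the invariant factors.

Invariant factors (smallest first, each dividing the next): x - 6, (x - 6)^2.

Check: the last factor (x - 6)^2 is the minimal polynomial, and the product (x - 6)^3 is the characteristic polynomial.

x - 6, (x - 6)^2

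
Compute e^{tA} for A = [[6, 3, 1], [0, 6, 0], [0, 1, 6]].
e^{tA} = [[e^{6*t}, t*(t + 6)*e^{6*t}/2, t*e^{6*t}], [0, e^{6*t}, 0], [0, t*e^{6*t}, e^{6*t}]]

A has Jordan form J = [[6, 1, 0], [0, 6, 1], [0, 0, 6]] with A = PJP^{-1}, so e^{tA} = P e^{tJ} P^{-1}.

For a Jordan block J_k(λ), e^{tJ_k(λ)} = e^{λt} · (I + tN + t^2 N^2/2! + ... + t^{k-1} N^{k-1}/(k-1)!) where N is the nilpotent superdiagonal part.

Assembling the blocks and conjugating back gives the entries of e^{tA} as shown above.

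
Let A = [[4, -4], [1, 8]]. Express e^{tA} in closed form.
e^{tA} = [[(1 - 2*t)*e^{6*t}, -4*t*e^{6*t}], [t*e^{6*t}, (2*t + 1)*e^{6*t}]]

A has Jordan form J = [[6, 1], [0, 6]] with A = PJP^{-1}, so e^{tA} = P e^{tJ} P^{-1}.

For a Jordan block J_k(λ), e^{tJ_k(λ)} = e^{λt} · (I + tN + t^2 N^2/2! + ... + t^{k-1} N^{k-1}/(k-1)!) where N is the nilpotent superdiagonal part.

Assembling the blocks and conjugating back gives the entries of e^{tA} as shown above.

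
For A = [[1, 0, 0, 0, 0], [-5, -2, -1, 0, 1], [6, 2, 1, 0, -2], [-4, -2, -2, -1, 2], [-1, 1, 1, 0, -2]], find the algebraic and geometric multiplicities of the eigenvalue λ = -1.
The characteristic polynomial is (x - 1)(x + 1)^4, so the factor x + 1 appears with exponent 4: the algebraic multiplicity is 4.

rank(A + I) = 2, so the eigenspace has dimension 5 - 2 = 3: the geometric multiplicity is 3.

Since 3 < 4, A is not diagonalizable.

algebraic multiplicity 4, geometric multiplicity 3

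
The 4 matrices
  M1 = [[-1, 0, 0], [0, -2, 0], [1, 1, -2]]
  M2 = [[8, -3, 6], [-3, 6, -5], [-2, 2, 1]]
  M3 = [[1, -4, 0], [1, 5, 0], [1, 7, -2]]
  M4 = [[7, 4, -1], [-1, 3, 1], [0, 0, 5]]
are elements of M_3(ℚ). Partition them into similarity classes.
3 classes: {M1}, {M2, M4}, {M3}

Characteristic polynomials: χ_{M1} = (x + 1)(x + 2)^2, χ_{M2} = (x - 5)^3, χ_{M3} = (x - 3)^2(x + 2), χ_{M4} = (x - 5)^3.

{M1}: invariant factors (x + 1)(x + 2)^2.

{M2, M4}: invariant factors (x - 5)^3.

{M3}: invariant factors (x - 3)^2(x + 2).

Matrices are similar if and only if their invariant-factor lists agree; the partition into similarity classes is {M1}, {M2, M4}, {M3}.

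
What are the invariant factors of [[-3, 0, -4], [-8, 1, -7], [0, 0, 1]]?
The Jordan structure of A has elementary divisors (x + 3), (x - 1)^2. Arranging the block sizes at each eigenvalue in decreasing order and taking row products gives the invariant factors.

Invariant factors (smallest first, each dividing the next): (x - 1)^2(x + 3).

Check: the last factor (x - 1)^2(x + 3) is the minimal polynomial, and the product (x - 1)^2(x + 3) is the characteristic polynomial.

(x - 1)^2(x + 3)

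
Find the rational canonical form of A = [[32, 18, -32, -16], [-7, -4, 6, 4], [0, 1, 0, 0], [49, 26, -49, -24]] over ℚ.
The invariant factors of A (the non-unit diagonal entries of the Smith normal form of xI - A over ℚ[x]) are (x - 4)(x^3 - 4), each dividing the next. The characteristic polynomial is their product, (x - 4)(x^3 - 4).

The rational canonical form is the block-diagonal matrix of companion matrices C(f_i):
R = [[0, 0, 0, -16], [1, 0, 0, 4], [0, 1, 0, 0], [0, 0, 1, 4]].

Note the characteristic polynomial does not split into linear factors over ℚ, so A has no Jordan form over ℚ; the rational canonical form exists over any field.

R = [[0, 0, 0, -16], [1, 0, 0, 4], [0, 1, 0, 0], [0, 0, 1, 4]]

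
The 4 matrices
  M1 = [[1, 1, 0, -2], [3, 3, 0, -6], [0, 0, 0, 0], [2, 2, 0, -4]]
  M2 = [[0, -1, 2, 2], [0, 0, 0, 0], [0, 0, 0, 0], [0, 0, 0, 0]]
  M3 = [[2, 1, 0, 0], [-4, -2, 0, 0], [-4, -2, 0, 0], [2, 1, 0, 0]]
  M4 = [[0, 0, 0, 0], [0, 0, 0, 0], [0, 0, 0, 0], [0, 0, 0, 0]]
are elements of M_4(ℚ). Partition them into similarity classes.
Characteristic polynomials: χ_{M1} = x^4, χ_{M2} = x^4, χ_{M3} = x^4, χ_{M4} = x^4.

{M1, M2, M3}: invariant factors x, x, x^2.

{M4}: invariant factors x, x, x, x.

Matrices are similar if and only if their invariant-factor lists agree; the partition into similarity classes is {M1, M2, M3}, {M4}.

2 classes: {M1, M2, M3}, {M4}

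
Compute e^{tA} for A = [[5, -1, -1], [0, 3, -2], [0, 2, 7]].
A has Jordan form J = [[5, 1, 0], [0, 5, 0], [0, 0, 5]] with A = PJP^{-1}, so e^{tA} = P e^{tJ} P^{-1}.

For a Jordan block J_k(λ), e^{tJ_k(λ)} = e^{λt} · (I + tN + t^2 N^2/2! + ... + t^{k-1} N^{k-1}/(k-1)!) where N is the nilpotent superdiagonal part.

Assembling the blocks and conjugating back gives the entries of e^{tA} as shown above.

e^{tA} = [[e^{5*t}, -t*e^{5*t}, -t*e^{5*t}], [0, (1 - 2*t)*e^{5*t}, -2*t*e^{5*t}], [0, 2*t*e^{5*t}, (2*t + 1)*e^{5*t}]]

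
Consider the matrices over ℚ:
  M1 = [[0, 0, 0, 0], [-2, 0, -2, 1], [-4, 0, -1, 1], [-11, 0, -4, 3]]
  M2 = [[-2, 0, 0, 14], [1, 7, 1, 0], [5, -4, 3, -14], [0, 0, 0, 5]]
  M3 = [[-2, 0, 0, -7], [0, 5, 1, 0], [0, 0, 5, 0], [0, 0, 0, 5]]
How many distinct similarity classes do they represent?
Characteristic polynomials: χ_{M1} = x^2(x - 1)^2, χ_{M2} = (x - 5)^3(x + 2), χ_{M3} = (x - 5)^3(x + 2).

{M1}: invariant factors x^2(x - 1)^2.

{M2, M3}: invariant factors x - 5, (x - 5)^2(x + 2).

Matrices are similar if and only if their invariant-factor lists agree; the partition into similarity classes is {M1}, {M2, M3}.

2 classes: {M1}, {M2, M3}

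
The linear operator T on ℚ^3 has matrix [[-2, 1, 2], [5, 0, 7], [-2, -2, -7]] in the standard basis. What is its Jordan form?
The characteristic polynomial is det(xI - A) = (x + 3)^3, so the eigenvalues are -3 (algebraic multiplicity 3).

For λ = -3: rank(A + 3I) = 2, rank((A + 3I)^2) = 1, rank((A + 3I)^3) = 0. The eigenspace has dimension 3 - 2 = 1, so there is 1 Jordan block; the rank sequence gives block sizes [3].

Assembling the blocks gives the Jordan form J above.

J = [[-3, 1, 0], [0, -3, 1], [0, 0, -3]]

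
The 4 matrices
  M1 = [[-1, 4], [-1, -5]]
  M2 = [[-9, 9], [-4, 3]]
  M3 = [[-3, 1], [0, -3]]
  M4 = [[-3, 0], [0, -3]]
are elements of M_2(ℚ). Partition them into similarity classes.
Characteristic polynomials: χ_{M1} = (x + 3)^2, χ_{M2} = (x + 3)^2, χ_{M3} = (x + 3)^2, χ_{M4} = (x + 3)^2.

{M1, M2, M3}: invariant factors (x + 3)^2.

{M4}: invariant factors x + 3, x + 3.

Matrices are similar if and only if their invariant-factor lists agree; the partition into similarity classes is {M1, M2, M3}, {M4}.

2 classes: {M1, M2, M3}, {M4}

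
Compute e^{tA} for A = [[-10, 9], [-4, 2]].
e^{tA} = [[(1 - 6*t)*e^{-4*t}, 9*t*e^{-4*t}], [-4*t*e^{-4*t}, (6*t + 1)*e^{-4*t}]]

A has Jordan form J = [[-4, 1], [0, -4]] with A = PJP^{-1}, so e^{tA} = P e^{tJ} P^{-1}.

For a Jordan block J_k(λ), e^{tJ_k(λ)} = e^{λt} · (I + tN + t^2 N^2/2! + ... + t^{k-1} N^{k-1}/(k-1)!) where N is the nilpotent superdiagonal part.

Assembling the blocks and conjugating back gives the entries of e^{tA} as shown above.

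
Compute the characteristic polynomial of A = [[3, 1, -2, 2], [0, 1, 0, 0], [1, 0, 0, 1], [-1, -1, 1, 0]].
χ_A(x) = (x - 1)^4

xI - A = [[x - 3, -1, 2, -2], [0, x - 1, 0, 0], [-1, 0, x, -1], [1, 1, -1, x]].

Expanding det(xI - A) along the first row:
det(xI - A) = + (x - 3)·det([[x - 1, 0, 0], [0, x, -1], [1, -1, x]]) - (-1)·det([[0, 0, 0], [-1, x, -1], [1, -1, x]]) + (2)·det([[0, x - 1, 0], [-1, 0, -1], [1, 1, x]]) - (-2)·det([[0, x - 1, 0], [-1, 0, x], [1, 1, -1]]).

Evaluating gives χ_A(x) = x^4 - 4x^3 + 6x^2 - 4x + 1 = (x - 1)^4.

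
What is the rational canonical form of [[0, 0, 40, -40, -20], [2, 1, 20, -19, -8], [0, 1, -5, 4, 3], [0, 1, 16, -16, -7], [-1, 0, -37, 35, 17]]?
R = [[0, 0, 0, 0, -20], [1, 0, 0, 0, 6], [0, 1, 0, 0, 2], [0, 0, 1, 0, 10], [0, 0, 0, 1, -3]]

The invariant factors of A (the non-unit diagonal entries of the Smith normal form of xI - A over ℚ[x]) are (x - 2)(x + 5)(x^3 - 2), each dividing the next. The characteristic polynomial is their product, (x - 2)(x + 5)(x^3 - 2).

The rational canonical form is the block-diagonal matrix of companion matrices C(f_i):
R = [[0, 0, 0, 0, -20], [1, 0, 0, 0, 6], [0, 1, 0, 0, 2], [0, 0, 1, 0, 10], [0, 0, 0, 1, -3]].

Note the characteristic polynomial does not split into linear factors over ℚ, so A has no Jordan form over ℚ; the rational canonical form exists over any field.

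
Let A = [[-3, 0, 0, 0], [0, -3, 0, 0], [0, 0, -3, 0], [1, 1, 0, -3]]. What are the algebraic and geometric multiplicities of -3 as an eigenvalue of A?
The characteristic polynomial is (x + 3)^4, so the factor x + 3 appears with exponent 4: the algebraic multiplicity is 4.

rank(A + 3I) = 1, so the eigenspace has dimension 4 - 1 = 3: the geometric multiplicity is 3.

Since 3 < 4, A is not diagonalizable.

algebraic multiplicity 4, geometric multiplicity 3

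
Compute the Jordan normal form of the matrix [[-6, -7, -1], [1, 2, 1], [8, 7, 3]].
J = [[-5, 0, 0], [0, 2, 1], [0, 0, 2]]

The characteristic polynomial is det(xI - A) = (x - 2)^2(x + 5), so the eigenvalues are -5 (algebraic multiplicity 1), 2 (algebraic multiplicity 2).

For λ = -5: algebraic multiplicity 1 gives one 1×1 block.

For λ = 2: rank(A - 2I) = 2, rank((A - 2I)^2) = 1. The eigenspace has dimension 3 - 2 = 1, so there is 1 Jordan block; the rank sequence gives block sizes [2].

Assembling the blocks gives the Jordan form J above.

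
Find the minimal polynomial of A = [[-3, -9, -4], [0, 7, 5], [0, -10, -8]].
The characteristic polynomial factors as (x - 2)(x + 3)^2. The minimal polynomial is ∏(x - λ)^{k_λ} where k_λ is the size of the largest Jordan block at λ.

For λ = -3: rank(A + 3I) = 2, and the largest Jordan block has size 2 (the smallest k with rank((A + 3I)^k) = rank((A + 3I)^(k+1))).
For λ = 2: rank(A - 2I) = 2, and the largest Jordan block has size 1 (the smallest k with rank((A - 2I)^k) = rank((A - 2I)^(k+1))).

So m_A(x) = (x - 2)(x + 3)^2.

m_A(x) = (x - 2)(x + 3)^2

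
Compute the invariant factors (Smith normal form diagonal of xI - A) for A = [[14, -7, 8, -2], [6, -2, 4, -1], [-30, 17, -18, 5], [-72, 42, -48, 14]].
x - 2, (x - 2)^3

The Jordan structure of A has elementary divisors (x - 2)^3, (x - 2). Arranging the block sizes at each eigenvalue in decreasing order and taking row products gives the invariant factors.

Invariant factors (smallest first, each dividing the next): x - 2, (x - 2)^3.

Check: the last factor (x - 2)^3 is the minimal polynomial, and the product (x - 2)^4 is the characteristic polynomial.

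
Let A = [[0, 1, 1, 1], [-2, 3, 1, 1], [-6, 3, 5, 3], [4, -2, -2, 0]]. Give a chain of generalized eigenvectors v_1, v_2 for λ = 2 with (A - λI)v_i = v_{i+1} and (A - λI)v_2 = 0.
We seek v_1 ∈ ker((A - 2I)^2) \ ker(A - 2I), then set v_{i+1} = (A - 2I) v_i.

One such chain is v_1 = [[0, 2, 0, -1]]^T, v_2 = [[1, 1, 3, -2]]^T. Check: (A - 2I) v_2 = [[0, 0, 0, 0]]^T = 0.

v_1 = [[0, 2, 0, -1]]^T, v_2 = [[1, 1, 3, -2]]^T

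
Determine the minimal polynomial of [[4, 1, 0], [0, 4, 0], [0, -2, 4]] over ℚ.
The characteristic polynomial factors as (x - 4)^3. The minimal polynomial is ∏(x - λ)^{k_λ} where k_λ is the size of the largest Jordan block at λ.

For λ = 4: rank(A - 4I) = 1, and the largest Jordan block has size 2 (the smallest k with rank((A - 4I)^k) = rank((A - 4I)^(k+1))).

So m_A(x) = (x - 4)^2.

m_A(x) = (x - 4)^2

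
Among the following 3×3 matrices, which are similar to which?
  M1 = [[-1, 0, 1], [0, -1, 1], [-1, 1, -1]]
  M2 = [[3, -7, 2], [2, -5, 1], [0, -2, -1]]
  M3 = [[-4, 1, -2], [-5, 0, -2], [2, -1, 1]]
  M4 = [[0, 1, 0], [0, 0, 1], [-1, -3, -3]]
1 class: {M1, M2, M3, M4}

Characteristic polynomials: χ_{M1} = (x + 1)^3, χ_{M2} = (x + 1)^3, χ_{M3} = (x + 1)^3, χ_{M4} = (x + 1)^3.

{M1, M2, M3, M4}: invariant factors (x + 1)^3.

Matrices are similar if and only if their invariant-factor lists agree; the partition into similarity classes is {M1, M2, M3, M4}.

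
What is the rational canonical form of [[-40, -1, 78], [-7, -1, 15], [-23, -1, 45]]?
R = [[0, 0, -18], [1, 0, 3], [0, 1, 4]]

The invariant factors of A (the non-unit diagonal entries of the Smith normal form of xI - A over ℚ[x]) are (x - 3)^2(x + 2), each dividing the next. The characteristic polynomial is their product, (x - 3)^2(x + 2).

The rational canonical form is the block-diagonal matrix of companion matrices C(f_i):
R = [[0, 0, -18], [1, 0, 3], [0, 1, 4]].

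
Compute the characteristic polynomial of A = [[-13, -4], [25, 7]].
xI - A = [[x + 13, 4], [-25, x - 7]].

Expanding det(xI - A) along the first row:
det(xI - A) = + (x + 13)·det([[x - 7]]) - (4)·det([[-25]]).

Evaluating gives χ_A(x) = x^2 + 6x + 9 = (x + 3)^2.

χ_A(x) = (x + 3)^2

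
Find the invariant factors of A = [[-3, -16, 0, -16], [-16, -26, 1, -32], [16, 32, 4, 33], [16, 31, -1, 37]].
(x - 5)^3(x + 3)

The Jordan structure of A has elementary divisors (x + 3), (x - 5)^3. Arranging the block sizes at each eigenvalue in decreasing order and taking row products gives the invariant factors.

Invariant factors (smallest first, each dividing the next): (x - 5)^3(x + 3).

Check: the last factor (x - 5)^3(x + 3) is the minimal polynomial, and the product (x - 5)^3(x + 3) is the characteristic polynomial.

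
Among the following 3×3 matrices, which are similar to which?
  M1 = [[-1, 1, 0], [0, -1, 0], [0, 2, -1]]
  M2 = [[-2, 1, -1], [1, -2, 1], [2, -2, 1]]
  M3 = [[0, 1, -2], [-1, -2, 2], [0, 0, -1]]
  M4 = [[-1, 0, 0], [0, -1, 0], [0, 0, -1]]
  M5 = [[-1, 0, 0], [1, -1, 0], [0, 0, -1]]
2 classes: {M1, M2, M3, M5}, {M4}

Characteristic polynomials: χ_{M1} = (x + 1)^3, χ_{M2} = (x + 1)^3, χ_{M3} = (x + 1)^3, χ_{M4} = (x + 1)^3, χ_{M5} = (x + 1)^3.

{M1, M2, M3, M5}: invariant factors x + 1, (x + 1)^2.

{M4}: invariant factors x + 1, x + 1, x + 1.

Matrices are similar if and only if their invariant-factor lists agree; the partition into similarity classes is {M1, M2, M3, M5}, {M4}.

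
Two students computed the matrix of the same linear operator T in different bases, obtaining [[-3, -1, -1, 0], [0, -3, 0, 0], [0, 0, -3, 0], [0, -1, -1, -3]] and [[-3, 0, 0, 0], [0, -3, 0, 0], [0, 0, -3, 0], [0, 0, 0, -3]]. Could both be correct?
No.

Both have characteristic polynomial (x + 3)^4, but the minimal polynomial of A is (x + 3)^2 while the minimal polynomial of B is x + 3. The minimal polynomial is a similarity invariant, so A and B are not similar.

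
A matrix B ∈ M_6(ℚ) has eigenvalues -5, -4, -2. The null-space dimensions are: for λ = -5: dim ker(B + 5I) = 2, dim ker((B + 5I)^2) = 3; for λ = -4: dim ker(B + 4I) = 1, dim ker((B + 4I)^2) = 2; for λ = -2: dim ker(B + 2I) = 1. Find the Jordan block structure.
λ = -5: successive nullity increments [2, 1] count blocks of size ≥ k; block sizes are [2, 1].
λ = -4: successive nullity increments [1, 1] count blocks of size ≥ k; block sizes are [2].
λ = -2: successive nullity increments [1] count blocks of size ≥ k; block sizes are [1].

Jordan blocks: (-5, 2), (-5, 1), (-4, 2), (-2, 1)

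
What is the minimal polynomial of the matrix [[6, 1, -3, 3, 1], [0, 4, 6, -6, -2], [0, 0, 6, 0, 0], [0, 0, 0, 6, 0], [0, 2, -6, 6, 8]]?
m_A(x) = (x - 6)^2

The characteristic polynomial factors as (x - 6)^5. The minimal polynomial is ∏(x - λ)^{k_λ} where k_λ is the size of the largest Jordan block at λ.

For λ = 6: rank(A - 6I) = 1, and the largest Jordan block has size 2 (the smallest k with rank((A - 6I)^k) = rank((A - 6I)^(k+1))).

So m_A(x) = (x - 6)^2.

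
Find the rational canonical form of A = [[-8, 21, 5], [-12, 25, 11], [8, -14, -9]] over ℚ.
R = [[0, 0, -12], [1, 0, -13], [0, 1, 8]]

The invariant factors of A (the non-unit diagonal entries of the Smith normal form of xI - A over ℚ[x]) are (x - 4)(x^2 - 4x - 3), each dividing the next. The characteristic polynomial is their product, (x - 4)(x^2 - 4x - 3).

The rational canonical form is the block-diagonal matrix of companion matrices C(f_i):
R = [[0, 0, -12], [1, 0, -13], [0, 1, 8]].

Note the characteristic polynomial does not split into linear factors over ℚ, so A has no Jordan form over ℚ; the rational canonical form exists over any field.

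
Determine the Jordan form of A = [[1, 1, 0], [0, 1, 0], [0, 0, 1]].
The characteristic polynomial is det(xI - A) = (x - 1)^3, so the eigenvalues are 1 (algebraic multiplicity 3).

For λ = 1: rank(A - I) = 1, rank((A - I)^2) = 0. The eigenspace has dimension 3 - 1 = 2, so there are 2 Jordan blocks; the rank sequence gives block sizes [2, 1].

Assembling the blocks gives the Jordan form J above.

J = [[1, 1, 0], [0, 1, 0], [0, 0, 1]]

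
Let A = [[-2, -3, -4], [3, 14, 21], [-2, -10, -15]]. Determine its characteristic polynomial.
xI - A = [[x + 2, 3, 4], [-3, x - 14, -21], [2, 10, x + 15]].

Expanding det(xI - A) along the first row:
det(xI - A) = + (x + 2)·det([[x - 14, -21], [10, x + 15]]) - (3)·det([[-3, -21], [2, x + 15]]) + (4)·det([[-3, x - 14], [2, 10]]).

Evaluating gives χ_A(x) = x^3 + 3x^2 + 3x + 1 = (x + 1)^3.

χ_A(x) = (x + 1)^3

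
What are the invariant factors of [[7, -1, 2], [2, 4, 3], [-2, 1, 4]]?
The Jordan structure of A has elementary divisors (x - 5)^3. Arranging the block sizes at each eigenvalue in decreasing order and taking row products gives the invariant factors.

Invariant factors (smallest first, each dividing the next): (x - 5)^3.

Check: the last factor (x - 5)^3 is the minimal polynomial, and the product (x - 5)^3 is the characteristic polynomial.

(x - 5)^3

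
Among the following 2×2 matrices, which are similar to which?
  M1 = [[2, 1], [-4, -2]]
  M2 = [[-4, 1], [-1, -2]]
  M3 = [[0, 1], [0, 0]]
Characteristic polynomials: χ_{M1} = x^2, χ_{M2} = (x + 3)^2, χ_{M3} = x^2.

{M1, M3}: invariant factors x^2.

{M2}: invariant factors (x + 3)^2.

Matrices are similar if and only if their invariant-factor lists agree; the partition into similarity classes is {M1, M3}, {M2}.

2 classes: {M1, M3}, {M2}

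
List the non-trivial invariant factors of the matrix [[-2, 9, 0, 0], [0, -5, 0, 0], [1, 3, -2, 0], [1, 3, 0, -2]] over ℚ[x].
x + 2, (x + 2)^2(x + 5)

The Jordan structure of A has elementary divisors (x + 5), (x + 2)^2, (x + 2). Arranging the block sizes at each eigenvalue in decreasing order and taking row products gives the invariant factors.

Invariant factors (smallest first, each dividing the next): x + 2, (x + 2)^2(x + 5).

Check: the last factor (x + 2)^2(x + 5) is the minimal polynomial, and the product (x + 2)^3(x + 5) is the characteristic polynomial.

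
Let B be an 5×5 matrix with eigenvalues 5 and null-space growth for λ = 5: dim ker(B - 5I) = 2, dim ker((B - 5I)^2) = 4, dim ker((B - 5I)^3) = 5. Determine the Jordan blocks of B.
λ = 5: successive nullity increments [2, 2, 1] count blocks of size ≥ k; block sizes are [3, 2].

Jordan blocks: (5, 3), (5, 2)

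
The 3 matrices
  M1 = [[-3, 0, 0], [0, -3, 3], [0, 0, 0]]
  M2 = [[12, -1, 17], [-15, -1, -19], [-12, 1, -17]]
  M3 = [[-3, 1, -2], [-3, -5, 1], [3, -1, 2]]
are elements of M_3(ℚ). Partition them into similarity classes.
Characteristic polynomials: χ_{M1} = x(x + 3)^2, χ_{M2} = x(x + 3)^2, χ_{M3} = x(x + 3)^2.

{M1}: invariant factors x + 3, x(x + 3).

{M2, M3}: invariant factors x(x + 3)^2.

Matrices are similar if and only if their invariant-factor lists agree; the partition into similarity classes is {M1}, {M2, M3}.

2 classes: {M1}, {M2, M3}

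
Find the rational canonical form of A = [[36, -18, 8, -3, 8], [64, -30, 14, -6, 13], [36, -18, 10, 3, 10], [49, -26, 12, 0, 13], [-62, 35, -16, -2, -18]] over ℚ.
The invariant factors of A (the non-unit diagonal entries of the Smith normal form of xI - A over ℚ[x]) are (x - 2)(x - 1)^2(x + 3)^2, each dividing the next. The characteristic polynomial is their product, (x - 2)(x - 1)^2(x + 3)^2.

The rational canonical form is the block-diagonal matrix of companion matrices C(f_i):
R = [[0, 0, 0, 0, 18], [1, 0, 0, 0, -33], [0, 1, 0, 0, 8], [0, 0, 1, 0, 10], [0, 0, 0, 1, -2]].

R = [[0, 0, 0, 0, 18], [1, 0, 0, 0, -33], [0, 1, 0, 0, 8], [0, 0, 1, 0, 10], [0, 0, 0, 1, -2]]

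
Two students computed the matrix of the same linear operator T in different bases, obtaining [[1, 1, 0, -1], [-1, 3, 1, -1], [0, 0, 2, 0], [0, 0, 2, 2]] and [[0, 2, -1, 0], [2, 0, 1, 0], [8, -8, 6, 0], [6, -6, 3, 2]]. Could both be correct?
No.

Both have characteristic polynomial (x - 2)^4, but the minimal polynomial of A is (x - 2)^3 while the minimal polynomial of B is (x - 2)^2. The minimal polynomial is a similarity invariant, so A and B are not similar.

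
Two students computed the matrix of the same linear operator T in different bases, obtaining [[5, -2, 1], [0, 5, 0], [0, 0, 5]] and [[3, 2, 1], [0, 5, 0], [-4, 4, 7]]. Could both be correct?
Two matrices over a field are similar if and only if they have the same invariant factors.

Both A and B have characteristic polynomial (x - 5)^3 and minimal polynomial (x - 5)^2. Computing further, both have invariant factors x - 5, (x - 5)^2. Hence A and B are similar.

Yes.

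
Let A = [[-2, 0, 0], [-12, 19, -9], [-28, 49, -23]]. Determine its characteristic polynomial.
xI - A = [[x + 2, 0, 0], [12, x - 19, 9], [28, -49, x + 23]].

Expanding det(xI - A) along the first row:
det(xI - A) = + (x + 2)·det([[x - 19, 9], [-49, x + 23]]) - (0)·det([[12, 9], [28, x + 23]]) + (0)·det([[12, x - 19], [28, -49]]).

Evaluating gives χ_A(x) = x^3 + 6x^2 + 12x + 8 = (x + 2)^3.

χ_A(x) = (x + 2)^3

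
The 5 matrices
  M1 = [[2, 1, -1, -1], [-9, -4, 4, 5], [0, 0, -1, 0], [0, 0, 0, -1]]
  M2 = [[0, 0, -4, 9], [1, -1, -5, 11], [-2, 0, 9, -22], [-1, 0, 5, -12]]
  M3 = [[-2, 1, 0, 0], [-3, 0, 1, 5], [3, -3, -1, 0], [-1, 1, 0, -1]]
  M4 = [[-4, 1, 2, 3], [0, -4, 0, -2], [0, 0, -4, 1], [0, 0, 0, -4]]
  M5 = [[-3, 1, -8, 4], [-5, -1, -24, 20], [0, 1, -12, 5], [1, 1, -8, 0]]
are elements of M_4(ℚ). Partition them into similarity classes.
Characteristic polynomials: χ_{M1} = (x + 1)^4, χ_{M2} = (x + 1)^4, χ_{M3} = (x + 1)^4, χ_{M4} = (x + 4)^4, χ_{M5} = (x + 4)^4.

{M1, M2, M3}: invariant factors x + 1, (x + 1)^3.

{M4, M5}: invariant factors (x + 4)^2, (x + 4)^2.

Matrices are similar if and only if their invariant-factor lists agree; the partition into similarity classes is {M1, M2, M3}, {M4, M5}.

2 classes: {M1, M2, M3}, {M4, M5}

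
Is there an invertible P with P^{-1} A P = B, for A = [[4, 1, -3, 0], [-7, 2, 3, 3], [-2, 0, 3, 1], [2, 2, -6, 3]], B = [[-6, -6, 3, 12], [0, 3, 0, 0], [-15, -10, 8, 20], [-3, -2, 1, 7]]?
Both have characteristic polynomial (x - 3)^4 and minimal polynomial (x - 3)^2. But rank(A - 3I) = 2 for A while rank(B - 3I) = 1 for B, so the number of Jordan blocks at λ = 3 differs. A and B are not similar.

No.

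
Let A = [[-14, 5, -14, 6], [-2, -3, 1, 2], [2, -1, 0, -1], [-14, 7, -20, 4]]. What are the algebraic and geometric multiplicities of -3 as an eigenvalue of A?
algebraic multiplicity 3, geometric multiplicity 1

The characteristic polynomial is (x + 3)^3(x + 4), so the factor x + 3 appears with exponent 3: the algebraic multiplicity is 3.

rank(A + 3I) = 3, so the eigenspace has dimension 4 - 3 = 1: the geometric multiplicity is 1.

Since 1 < 3, A is not diagonalizable.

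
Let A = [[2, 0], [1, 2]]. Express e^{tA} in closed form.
A has Jordan form J = [[2, 1], [0, 2]] with A = PJP^{-1}, so e^{tA} = P e^{tJ} P^{-1}.

For a Jordan block J_k(λ), e^{tJ_k(λ)} = e^{λt} · (I + tN + t^2 N^2/2! + ... + t^{k-1} N^{k-1}/(k-1)!) where N is the nilpotent superdiagonal part.

Assembling the blocks and conjugating back gives the entries of e^{tA} as shown above.

e^{tA} = [[e^{2*t}, 0], [t*e^{2*t}, e^{2*t}]]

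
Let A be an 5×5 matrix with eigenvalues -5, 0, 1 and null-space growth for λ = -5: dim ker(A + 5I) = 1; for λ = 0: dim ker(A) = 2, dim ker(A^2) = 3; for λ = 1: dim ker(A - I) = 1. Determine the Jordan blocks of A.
λ = -5: successive nullity increments [1] count blocks of size ≥ k; block sizes are [1].
λ = 0: successive nullity increments [2, 1] count blocks of size ≥ k; block sizes are [2, 1].
λ = 1: successive nullity increments [1] count blocks of size ≥ k; block sizes are [1].

Jordan blocks: (-5, 1), (0, 2), (0, 1), (1, 1)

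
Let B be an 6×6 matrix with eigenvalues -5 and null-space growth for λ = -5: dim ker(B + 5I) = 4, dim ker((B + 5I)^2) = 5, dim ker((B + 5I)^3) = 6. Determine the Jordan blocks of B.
Jordan blocks: (-5, 3), (-5, 1), (-5, 1), (-5, 1)

λ = -5: successive nullity increments [4, 1, 1] count blocks of size ≥ k; block sizes are [3, 1, 1, 1].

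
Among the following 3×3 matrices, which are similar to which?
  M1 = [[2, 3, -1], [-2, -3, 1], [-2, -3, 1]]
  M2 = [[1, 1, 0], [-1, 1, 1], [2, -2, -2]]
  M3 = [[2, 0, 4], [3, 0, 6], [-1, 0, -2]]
Characteristic polynomials: χ_{M1} = x^3, χ_{M2} = x^3, χ_{M3} = x^3.

{M1, M3}: invariant factors x, x^2.

{M2}: invariant factors x^3.

Matrices are similar if and only if their invariant-factor lists agree; the partition into similarity classes is {M1, M3}, {M2}.

2 classes: {M1, M3}, {M2}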